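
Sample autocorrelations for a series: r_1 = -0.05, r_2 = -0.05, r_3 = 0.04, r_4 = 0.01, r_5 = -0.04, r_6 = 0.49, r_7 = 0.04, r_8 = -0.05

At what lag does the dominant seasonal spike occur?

The largest autocorrelation is r_6 = 0.49; the remaining lags stay at or below 0.04.
The dominant spike at lag 6 indicates a seasonal period of 6.

6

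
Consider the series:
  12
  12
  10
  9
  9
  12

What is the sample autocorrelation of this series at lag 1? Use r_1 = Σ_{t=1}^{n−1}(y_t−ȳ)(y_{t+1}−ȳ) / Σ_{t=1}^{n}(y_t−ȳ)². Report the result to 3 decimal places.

Mean ȳ = (12 + 12 + 10 + 9 + 9 + 12)/6 = 10.6667
Deviations from mean: 1.3333, 1.3333, -0.6667, -1.6667, -1.6667, 1.3333
Σ(y_t−ȳ)(y_{t+1}−ȳ) = (1.7778) + (-0.8889) + (1.1111) + (2.7778) + (-2.2222) = 2.5556
Denominator Σ(y_t−ȳ)² = 11.3333
r_1 = 2.5556 / 11.3333 = 0.225

0.225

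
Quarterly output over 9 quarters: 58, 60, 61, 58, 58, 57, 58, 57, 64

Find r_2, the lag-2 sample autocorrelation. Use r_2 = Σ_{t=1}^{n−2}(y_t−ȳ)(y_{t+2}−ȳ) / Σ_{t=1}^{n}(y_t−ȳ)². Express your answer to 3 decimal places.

Mean ȳ = (58 + 60 + 61 + 58 + 58 + 57 + 58 + 57 + 64)/9 = 59.0000
Numerator Σ_{t=1}^{7}(y_t−ȳ)(y_{t+2}−ȳ) = -3.0000
Denominator Σ(y_t−ȳ)² = 42.0000
r_2 = -3.0000 / 42.0000 = -0.071

-0.071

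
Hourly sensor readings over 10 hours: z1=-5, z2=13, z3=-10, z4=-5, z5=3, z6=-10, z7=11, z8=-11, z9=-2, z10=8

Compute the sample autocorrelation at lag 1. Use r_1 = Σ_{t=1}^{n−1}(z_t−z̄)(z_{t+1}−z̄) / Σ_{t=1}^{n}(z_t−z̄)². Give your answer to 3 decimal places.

-0.580

Mean z̄ = (-5 + 13 − 10 − 5 + 3 − 10 + 11 − 11 − 2 + 8)/10 = -0.8000
Numerator Σ_{t=1}^{9}(z_t−z̄)(z_{t+1}−z̄) = -424.4400
Denominator Σ(z_t−z̄)² = 731.6000
r_1 = -424.4400 / 731.6000 = -0.580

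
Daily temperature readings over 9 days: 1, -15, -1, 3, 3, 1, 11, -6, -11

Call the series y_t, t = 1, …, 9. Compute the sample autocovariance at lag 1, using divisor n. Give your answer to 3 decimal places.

1.262

Mean ȳ = (1 − 15 − 1 + 3 + 3 + 1 + 11 − 6 − 11)/9 = -1.5556
Σ_{t=1}^{8}(y_t−ȳ)(y_{t+1}−ȳ) = 11.3580
γ_1 = 11.3580 / 9 = 1.262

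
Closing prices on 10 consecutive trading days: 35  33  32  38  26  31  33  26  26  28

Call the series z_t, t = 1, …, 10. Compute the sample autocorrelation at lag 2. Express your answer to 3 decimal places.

0.050

Mean z̄ = (35 + 33 + 32 + 38 + 26 + 31 + 33 + 26 + 26 + 28)/10 = 30.8000
Numerator Σ_{t=1}^{8}(z_t−z̄)(z_{t+2}−z̄) = 7.9200
Denominator Σ(z_t−z̄)² = 157.6000
r_2 = 7.9200 / 157.6000 = 0.050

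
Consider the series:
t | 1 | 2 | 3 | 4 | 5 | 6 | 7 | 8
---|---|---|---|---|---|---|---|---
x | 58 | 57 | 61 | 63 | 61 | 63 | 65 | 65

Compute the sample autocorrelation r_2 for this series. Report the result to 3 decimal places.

0.012

Mean x̄ = (58 + 57 + 61 + 63 + 61 + 63 + 65 + 65)/8 = 61.6250
Deviations from mean: -3.6250, -4.6250, -0.6250, 1.3750, -0.6250, 1.3750, 3.3750, 3.3750
Σ(x_t−x̄)(x_{t+2}−x̄) = (2.2656) + (-6.3594) + (0.3906) + (1.8906) + (-2.1094) + (4.6406) = 0.7188
Denominator Σ(x_t−x̄)² = 61.8750
r_2 = 0.7188 / 61.8750 = 0.012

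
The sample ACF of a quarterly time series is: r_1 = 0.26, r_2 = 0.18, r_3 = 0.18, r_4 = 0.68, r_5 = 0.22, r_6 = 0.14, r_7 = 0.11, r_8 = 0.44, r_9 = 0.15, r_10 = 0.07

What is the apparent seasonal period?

The largest autocorrelation is r_4 = 0.68, with a weaker echo at lag 8 (0.44); the remaining lags stay at or below 0.26. The elevated value at lag 1 (0.26), dropping to 0.18 at lag 2, reflects decaying short-term dependence rather than seasonality.
The dominant spike at lag 4 indicates a seasonal period of 4.

4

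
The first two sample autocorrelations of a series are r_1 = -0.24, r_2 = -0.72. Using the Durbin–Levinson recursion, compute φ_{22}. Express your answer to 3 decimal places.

-0.825

φ_{22} = (r_2 − r_1²) / (1 − r_1²)
r_1² = (-0.24)² = 0.0576
Numerator = -0.72 − 0.0576 = -0.7776; denominator = 1 − 0.0576 = 0.9424
φ_{22} = -0.7776 / 0.9424 = -0.825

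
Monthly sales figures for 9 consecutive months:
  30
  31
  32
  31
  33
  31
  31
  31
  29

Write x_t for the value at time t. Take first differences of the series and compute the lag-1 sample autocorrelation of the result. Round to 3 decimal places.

First differences Δx: 1, 1, -1, 2, -2, 0, 0, -2
Mean of differences = -0.1250
Numerator Σ(Δx_t−Δx̄)(Δx_{t+1}−Δx̄) = -6.0156
Denominator Σ(Δx_t−Δx̄)² = 14.8750
r_1(Δx) = -6.0156 / 14.8750 = -0.404

-0.404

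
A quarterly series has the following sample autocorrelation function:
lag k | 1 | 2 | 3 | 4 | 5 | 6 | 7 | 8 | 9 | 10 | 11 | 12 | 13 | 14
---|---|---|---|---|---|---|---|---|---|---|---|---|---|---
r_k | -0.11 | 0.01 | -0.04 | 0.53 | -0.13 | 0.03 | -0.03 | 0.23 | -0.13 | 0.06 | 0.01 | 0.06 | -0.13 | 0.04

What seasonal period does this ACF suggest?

The largest autocorrelation is r_4 = 0.53, with a weaker echo at lag 8 (0.23); the remaining lags stay at or below 0.06.
The dominant spike at lag 4 indicates a seasonal period of 4.

4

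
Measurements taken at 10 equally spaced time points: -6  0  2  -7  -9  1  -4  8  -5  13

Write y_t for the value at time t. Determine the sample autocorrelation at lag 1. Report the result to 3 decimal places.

Mean ȳ = (-6 + 0 + 2 − 7 − 9 + 1 − 4 + 8 − 5 + 13)/10 = -0.7000
Numerator Σ_{t=1}^{9}(y_t−ȳ)(y_{t+1}−ȳ) = -111.2900
Denominator Σ(y_t−ȳ)² = 440.1000
r_1 = -111.2900 / 440.1000 = -0.253

-0.253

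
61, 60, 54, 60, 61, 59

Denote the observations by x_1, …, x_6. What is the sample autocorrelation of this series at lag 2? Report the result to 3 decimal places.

Mean x̄ = (61 + 60 + 54 + 60 + 61 + 59)/6 = 59.1667
Σ(x_t−x̄)(x_{t+2}−x̄) = (-9.4722) + (0.6944) + (-9.4722) + (-0.1389) = -18.3889
Denominator Σ(x_t−x̄)² = 34.8333
r_2 = -18.3889 / 34.8333 = -0.528

-0.528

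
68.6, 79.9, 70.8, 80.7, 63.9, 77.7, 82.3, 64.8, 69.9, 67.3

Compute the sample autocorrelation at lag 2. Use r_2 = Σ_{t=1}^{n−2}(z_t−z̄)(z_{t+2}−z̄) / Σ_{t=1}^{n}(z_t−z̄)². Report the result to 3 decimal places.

Mean z̄ = (68.6 + 79.9 + 70.8 + 80.7 + 63.9 + 77.7 + 82.3 + 64.8 + 69.9 + 67.3)/10 = 72.5900
Numerator Σ_{t=1}^{8}(z_t−z̄)(z_{t+2}−z̄) = 14.3258
Denominator Σ(z_t−z̄)² = 430.1490
r_2 = 14.3258 / 430.1490 = 0.033

0.033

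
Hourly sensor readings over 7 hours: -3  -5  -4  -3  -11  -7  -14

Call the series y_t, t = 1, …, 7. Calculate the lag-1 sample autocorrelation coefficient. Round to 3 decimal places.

Mean ȳ = (-3 − 5 − 4 − 3 − 11 − 7 − 14)/7 = -6.7143
Deviations from mean: 3.7143, 1.7143, 2.7143, 3.7143, -4.2857, -0.2857, -7.2857
Σ(y_t−ȳ)(y_{t+1}−ȳ) = (6.3673) + (4.6531) + (10.0816) + (-15.9184) + (1.2245) + (2.0816) = 8.4898
Denominator Σ(y_t−ȳ)² = 109.4286
r_1 = 8.4898 / 109.4286 = 0.078

0.078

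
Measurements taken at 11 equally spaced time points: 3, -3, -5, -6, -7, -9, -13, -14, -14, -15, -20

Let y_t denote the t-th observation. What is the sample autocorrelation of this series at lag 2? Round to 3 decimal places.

0.392

Mean ȳ = (3 − 3 − 5 − 6 − 7 − 9 − 13 − 14 − 14 − 15 − 20)/11 = -9.3636
Numerator Σ_{t=1}^{9}(y_t−ȳ)(y_{t+2}−ȳ) = 168.9174
Denominator Σ(y_t−ȳ)² = 430.5455
r_2 = 168.9174 / 430.5455 = 0.392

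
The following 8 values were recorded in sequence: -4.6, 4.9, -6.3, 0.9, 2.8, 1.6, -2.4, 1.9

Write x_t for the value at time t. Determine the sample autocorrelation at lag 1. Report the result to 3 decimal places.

-0.573

Mean x̄ = (-4.6 + 4.9 − 6.3 + 0.9 + 2.8 + 1.6 − 2.4 + 1.9)/8 = -0.1500
Deviations from mean: -4.4500, 5.0500, -6.1500, 1.0500, 2.9500, 1.7500, -2.2500, 2.0500
Σ(x_t−x̄)(x_{t+1}−x̄) = (-22.4725) + (-31.0575) + (-6.4575) + (3.0975) + (5.1625) + (-3.9375) + (-4.6125) = -60.2775
Denominator Σ(x_t−x̄)² = 105.2600
r_1 = -60.2775 / 105.2600 = -0.573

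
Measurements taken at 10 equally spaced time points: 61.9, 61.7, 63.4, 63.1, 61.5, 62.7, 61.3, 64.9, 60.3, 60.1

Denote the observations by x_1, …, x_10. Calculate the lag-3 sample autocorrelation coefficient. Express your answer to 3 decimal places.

-0.059

Mean x̄ = (61.9 + 61.7 + 63.4 + 63.1 + 61.5 + 62.7 + 61.3 + 64.9 + 60.3 + 60.1)/10 = 62.0900
Σ(x_t−x̄)(x_{t+3}−x̄) = (-0.1919) + (0.2301) + (0.7991) + (-0.7979) + (-1.6579) + (-1.0919) + (1.5721) = -1.1383
Denominator Σ(x_t−x̄)² = 19.3290
r_3 = -1.1383 / 19.3290 = -0.059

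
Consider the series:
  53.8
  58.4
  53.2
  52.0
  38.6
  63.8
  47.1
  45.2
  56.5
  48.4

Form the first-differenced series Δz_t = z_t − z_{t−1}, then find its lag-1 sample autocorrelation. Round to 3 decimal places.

First differences Δz: 4.6, -5.2, -1.2, -13.4, 25.2, -16.7, -1.9, 11.3, -8.1
Mean of differences = -0.6000
Numerator Σ(Δz_t−Δz̄)(Δz_{t+1}−Δz̄) = -842.8900
Denominator Σ(Δz_t−Δz̄)² = 1336.8000
r_1(Δz) = -842.8900 / 1336.8000 = -0.631

-0.631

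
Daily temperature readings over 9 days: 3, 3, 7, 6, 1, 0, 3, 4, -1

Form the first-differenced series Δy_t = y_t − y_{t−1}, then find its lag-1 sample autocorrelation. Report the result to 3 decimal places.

0.016

First differences Δy: 0, 4, -1, -5, -1, 3, 1, -5
Mean of differences = -0.5000
Numerator Σ(Δy_t−Δȳ)(Δy_{t+1}−Δȳ) = 1.2500
Denominator Σ(Δy_t−Δȳ)² = 76.0000
r_1(Δy) = 1.2500 / 76.0000 = 0.016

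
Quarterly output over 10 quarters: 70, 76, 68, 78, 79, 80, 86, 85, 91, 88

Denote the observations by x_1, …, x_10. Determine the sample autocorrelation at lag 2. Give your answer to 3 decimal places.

0.471

Mean x̄ = (70 + 76 + 68 + 78 + 79 + 80 + 86 + 85 + 91 + 88)/10 = 80.1000
Numerator Σ_{t=1}^{8}(x_t−x̄)(x_{t+2}−x̄) = 240.3800
Denominator Σ(x_t−x̄)² = 510.9000
r_2 = 240.3800 / 510.9000 = 0.471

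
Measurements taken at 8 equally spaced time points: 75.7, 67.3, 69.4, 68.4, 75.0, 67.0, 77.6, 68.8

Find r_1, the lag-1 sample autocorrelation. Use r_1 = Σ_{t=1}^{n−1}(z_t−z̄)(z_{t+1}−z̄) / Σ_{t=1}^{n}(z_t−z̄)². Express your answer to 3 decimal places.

Mean z̄ = (75.7 + 67.3 + 69.4 + 68.4 + 75.0 + 67.0 + 77.6 + 68.8)/8 = 71.1500
Deviations from mean: 4.5500, -3.8500, -1.7500, -2.7500, 3.8500, -4.1500, 6.4500, -2.3500
Numerator Σ_{t=1}^{7}(z_t−z̄)(z_{t+1}−z̄) = -74.4575
Denominator Σ(z_t−z̄)² = 125.3200
r_1 = -74.4575 / 125.3200 = -0.594

-0.594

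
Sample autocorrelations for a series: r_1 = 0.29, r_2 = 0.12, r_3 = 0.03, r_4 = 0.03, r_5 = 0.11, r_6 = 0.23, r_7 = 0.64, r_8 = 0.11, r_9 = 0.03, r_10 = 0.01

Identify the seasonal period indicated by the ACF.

7

The largest autocorrelation is r_7 = 0.64; the remaining lags stay at or below 0.29. The elevated value at lag 1 (0.29), dropping to 0.12 at lag 2, reflects decaying short-term dependence rather than seasonality.
The dominant spike at lag 7 indicates a seasonal period of 7.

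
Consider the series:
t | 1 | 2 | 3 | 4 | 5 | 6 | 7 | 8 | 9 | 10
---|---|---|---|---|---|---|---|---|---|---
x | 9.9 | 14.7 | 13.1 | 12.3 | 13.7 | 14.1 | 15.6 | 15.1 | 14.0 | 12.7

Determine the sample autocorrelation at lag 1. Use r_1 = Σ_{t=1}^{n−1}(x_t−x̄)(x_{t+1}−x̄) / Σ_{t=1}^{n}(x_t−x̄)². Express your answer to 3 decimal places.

Mean x̄ = (9.9 + 14.7 + 13.1 + 12.3 + 13.7 + 14.1 + 15.6 + 15.1 + 14.0 + 12.7)/10 = 13.5200
Numerator Σ_{t=1}^{9}(x_t−x̄)(x_{t+1}−x̄) = 0.4876
Denominator Σ(x_t−x̄)² = 24.2560
r_1 = 0.4876 / 24.2560 = 0.020

0.020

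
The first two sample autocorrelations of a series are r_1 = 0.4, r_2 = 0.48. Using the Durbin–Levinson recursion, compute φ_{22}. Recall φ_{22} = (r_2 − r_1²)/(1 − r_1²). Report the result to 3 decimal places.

φ_{22} = (r_2 − r_1²) / (1 − r_1²)
r_1² = (0.4)² = 0.16
Numerator = 0.48 − 0.1600 = 0.3200; denominator = 1 − 0.1600 = 0.8400
φ_{22} = 0.3200 / 0.8400 = 0.381

0.381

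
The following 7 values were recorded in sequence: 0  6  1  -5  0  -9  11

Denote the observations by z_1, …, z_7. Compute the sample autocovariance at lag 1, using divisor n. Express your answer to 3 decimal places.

Mean z̄ = (0 + 6 + 1 − 5 + 0 − 9 + 11)/7 = 0.5714
Deviations: -0.5714, 5.4286, 0.4286, -5.5714, -0.5714, -9.5714, 10.4286
Σ_{t=1}^{6}(z_t−z̄)(z_{t+1}−z̄) = -94.3265
γ_1 = -94.3265 / 7 = -13.475

-13.475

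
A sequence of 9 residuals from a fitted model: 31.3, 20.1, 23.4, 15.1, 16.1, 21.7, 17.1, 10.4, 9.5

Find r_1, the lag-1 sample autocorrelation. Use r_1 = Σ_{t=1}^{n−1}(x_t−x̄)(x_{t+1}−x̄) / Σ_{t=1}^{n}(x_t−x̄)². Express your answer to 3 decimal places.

Mean x̄ = (31.3 + 20.1 + 23.4 + 15.1 + 16.1 + 21.7 + 17.1 + 10.4 + 9.5)/9 = 18.3000
Numerator Σ_{t=1}^{8}(x_t−x̄)(x_{t+1}−x̄) = 90.7400
Denominator Σ(x_t−x̄)² = 366.1800
r_1 = 90.7400 / 366.1800 = 0.248

0.248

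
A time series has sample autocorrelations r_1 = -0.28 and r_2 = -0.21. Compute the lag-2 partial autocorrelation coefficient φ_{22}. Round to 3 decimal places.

-0.313

φ_{22} = (r_2 − r_1²) / (1 − r_1²)
r_1² = (-0.28)² = 0.0784
Numerator = -0.21 − 0.0784 = -0.2884; denominator = 1 − 0.0784 = 0.9216
φ_{22} = -0.2884 / 0.9216 = -0.313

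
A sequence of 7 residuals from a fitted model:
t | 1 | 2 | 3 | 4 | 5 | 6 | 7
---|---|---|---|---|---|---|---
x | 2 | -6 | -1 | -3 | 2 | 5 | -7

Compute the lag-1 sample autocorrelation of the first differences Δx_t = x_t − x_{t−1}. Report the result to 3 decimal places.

First differences Δx: -8, 5, -2, 5, 3, -12
Mean of differences = -1.5000
Numerator Σ(Δx_t−Δx̄)(Δx_{t+1}−Δx̄) = -66.7500
Denominator Σ(Δx_t−Δx̄)² = 257.5000
r_1(Δx) = -66.7500 / 257.5000 = -0.259

-0.259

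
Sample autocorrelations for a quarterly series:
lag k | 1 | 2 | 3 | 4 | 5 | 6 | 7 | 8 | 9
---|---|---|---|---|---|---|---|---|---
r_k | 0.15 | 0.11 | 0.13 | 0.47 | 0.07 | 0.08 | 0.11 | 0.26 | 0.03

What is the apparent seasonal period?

4

The largest autocorrelation is r_4 = 0.47, with a weaker echo at lag 8 (0.26); the remaining lags stay at or below 0.15.
The dominant spike at lag 4 indicates a seasonal period of 4.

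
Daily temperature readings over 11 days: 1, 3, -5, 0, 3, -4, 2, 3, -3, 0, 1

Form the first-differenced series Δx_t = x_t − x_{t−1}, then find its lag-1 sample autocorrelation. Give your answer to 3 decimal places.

First differences Δx: 2, -8, 5, 3, -7, 6, 1, -6, 3, 1
Mean of differences = 0.0000
Numerator Σ(Δx_t−Δx̄)(Δx_{t+1}−Δx̄) = -119.0000
Denominator Σ(Δx_t−Δx̄)² = 234.0000
r_1(Δx) = -119.0000 / 234.0000 = -0.509

-0.509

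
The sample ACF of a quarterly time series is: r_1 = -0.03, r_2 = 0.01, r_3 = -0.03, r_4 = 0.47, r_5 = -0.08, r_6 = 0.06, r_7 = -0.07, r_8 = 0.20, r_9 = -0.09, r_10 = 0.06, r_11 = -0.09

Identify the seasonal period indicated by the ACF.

4

The largest autocorrelation is r_4 = 0.47, with a weaker echo at lag 8 (0.20); the remaining lags stay at or below 0.06.
The dominant spike at lag 4 indicates a seasonal period of 4.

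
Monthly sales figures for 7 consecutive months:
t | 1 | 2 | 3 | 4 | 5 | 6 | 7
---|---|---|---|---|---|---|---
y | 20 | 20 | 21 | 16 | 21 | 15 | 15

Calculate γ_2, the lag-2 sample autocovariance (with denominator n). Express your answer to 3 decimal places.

Mean ȳ = (20 + 20 + 21 + 16 + 21 + 15 + 15)/7 = 18.2857
Deviations: 1.7143, 1.7143, 2.7143, -2.2857, 2.7143, -3.2857, -3.2857
Σ_{t=1}^{5}(y_t−ȳ)(y_{t+2}−ȳ) = 6.6939
γ_2 = 6.6939 / 7 = 0.956

0.956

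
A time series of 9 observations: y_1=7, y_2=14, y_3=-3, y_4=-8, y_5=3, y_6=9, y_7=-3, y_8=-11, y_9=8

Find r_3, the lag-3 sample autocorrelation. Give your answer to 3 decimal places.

0.009

Mean ȳ = (7 + 14 − 3 − 8 + 3 + 9 − 3 − 11 + 8)/9 = 1.7778
Σ(y_t−ȳ)(y_{t+3}−ȳ) = (-51.0617) + (14.9383) + (-34.5062) + (46.7160) + (-15.6173) + (44.9383) = 5.4074
Denominator Σ(y_t−ȳ)² = 573.5556
r_3 = 5.4074 / 573.5556 = 0.009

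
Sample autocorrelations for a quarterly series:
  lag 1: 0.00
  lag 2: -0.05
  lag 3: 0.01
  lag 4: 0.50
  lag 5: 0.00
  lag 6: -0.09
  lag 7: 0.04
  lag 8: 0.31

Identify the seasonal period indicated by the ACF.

The largest autocorrelation is r_4 = 0.50, with a weaker echo at lag 8 (0.31); the remaining lags stay at or below 0.04.
The dominant spike at lag 4 indicates a seasonal period of 4.

4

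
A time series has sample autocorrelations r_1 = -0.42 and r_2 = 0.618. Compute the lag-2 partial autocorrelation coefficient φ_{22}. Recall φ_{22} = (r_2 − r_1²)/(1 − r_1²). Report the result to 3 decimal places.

0.536

φ_{22} = (r_2 − r_1²) / (1 − r_1²)
r_1² = (-0.42)² = 0.1764
Numerator = 0.618 − 0.1764 = 0.4416; denominator = 1 − 0.1764 = 0.8236
φ_{22} = 0.4416 / 0.8236 = 0.536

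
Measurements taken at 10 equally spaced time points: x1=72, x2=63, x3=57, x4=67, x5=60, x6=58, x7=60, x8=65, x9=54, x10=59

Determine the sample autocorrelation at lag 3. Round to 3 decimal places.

Mean x̄ = (72 + 63 + 57 + 67 + 60 + 58 + 60 + 65 + 54 + 59)/10 = 61.5000
Numerator Σ_{t=1}^{7}(x_t−x̄)(x_{t+3}−x̄) = 87.7500
Denominator Σ(x_t−x̄)² = 254.5000
r_3 = 87.7500 / 254.5000 = 0.345

0.345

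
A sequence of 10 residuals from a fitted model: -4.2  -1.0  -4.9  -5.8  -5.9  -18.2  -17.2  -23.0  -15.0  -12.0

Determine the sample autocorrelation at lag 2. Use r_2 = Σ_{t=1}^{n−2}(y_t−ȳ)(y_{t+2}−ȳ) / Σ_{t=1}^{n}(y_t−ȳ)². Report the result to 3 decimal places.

0.372

Mean ȳ = (-4.2 − 1.0 − 4.9 − 5.8 − 5.9 − 18.2 − 17.2 − 23.0 − 15.0 − 12.0)/10 = -10.7200
Numerator Σ_{t=1}^{8}(y_t−ȳ)(y_{t+2}−ȳ) = 181.0932
Denominator Σ(y_t−ȳ)² = 486.9960
r_2 = 181.0932 / 486.9960 = 0.372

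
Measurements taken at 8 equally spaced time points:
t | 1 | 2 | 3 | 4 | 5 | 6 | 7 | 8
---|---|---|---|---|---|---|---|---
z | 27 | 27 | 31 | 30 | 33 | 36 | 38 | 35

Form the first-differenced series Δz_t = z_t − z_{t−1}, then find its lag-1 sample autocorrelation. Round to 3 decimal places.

-0.306

First differences Δz: 0, 4, -1, 3, 3, 2, -3
Mean of differences = 1.1429
Numerator Σ(Δz_t−Δz̄)(Δz_{t+1}−Δz̄) = -11.8776
Denominator Σ(Δz_t−Δz̄)² = 38.8571
r_1(Δz) = -11.8776 / 38.8571 = -0.306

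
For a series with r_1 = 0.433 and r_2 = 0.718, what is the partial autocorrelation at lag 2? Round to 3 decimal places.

φ_{22} = (r_2 − r_1²) / (1 − r_1²)
r_1² = (0.433)² = 0.187489
Numerator = 0.718 − 0.1875 = 0.5305; denominator = 1 − 0.1875 = 0.8125
φ_{22} = 0.5305 / 0.8125 = 0.653

0.653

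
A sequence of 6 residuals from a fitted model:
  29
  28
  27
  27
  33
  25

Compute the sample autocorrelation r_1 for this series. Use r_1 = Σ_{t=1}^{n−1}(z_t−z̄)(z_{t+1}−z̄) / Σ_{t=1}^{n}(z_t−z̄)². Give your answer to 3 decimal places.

Mean z̄ = (29 + 28 + 27 + 27 + 33 + 25)/6 = 28.1667
Deviations from mean: 0.8333, -0.1667, -1.1667, -1.1667, 4.8333, -3.1667
Σ(z_t−z̄)(z_{t+1}−z̄) = (-0.1389) + (0.1944) + (1.3611) + (-5.6389) + (-15.3056) = -19.5278
Denominator Σ(z_t−z̄)² = 36.8333
r_1 = -19.5278 / 36.8333 = -0.530

-0.530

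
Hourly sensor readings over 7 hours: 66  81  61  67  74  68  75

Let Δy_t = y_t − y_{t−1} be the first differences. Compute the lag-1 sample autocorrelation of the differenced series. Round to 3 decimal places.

-0.569

First differences Δy: 15, -20, 6, 7, -6, 7
Mean of differences = 1.5000
Numerator Σ(Δy_t−Δȳ)(Δy_{t+1}−Δȳ) = -444.7500
Denominator Σ(Δy_t−Δȳ)² = 781.5000
r_1(Δy) = -444.7500 / 781.5000 = -0.569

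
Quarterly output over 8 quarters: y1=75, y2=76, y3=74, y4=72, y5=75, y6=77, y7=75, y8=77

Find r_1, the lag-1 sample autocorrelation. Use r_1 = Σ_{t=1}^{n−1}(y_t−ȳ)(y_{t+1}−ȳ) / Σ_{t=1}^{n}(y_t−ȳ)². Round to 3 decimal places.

0.112

Mean ȳ = (75 + 76 + 74 + 72 + 75 + 77 + 75 + 77)/8 = 75.1250
Σ(y_t−ȳ)(y_{t+1}−ȳ) = (-0.1094) + (-0.9844) + (3.5156) + (0.3906) + (-0.2344) + (-0.2344) + (-0.2344) = 2.1094
Denominator Σ(y_t−ȳ)² = 18.8750
r_1 = 2.1094 / 18.8750 = 0.112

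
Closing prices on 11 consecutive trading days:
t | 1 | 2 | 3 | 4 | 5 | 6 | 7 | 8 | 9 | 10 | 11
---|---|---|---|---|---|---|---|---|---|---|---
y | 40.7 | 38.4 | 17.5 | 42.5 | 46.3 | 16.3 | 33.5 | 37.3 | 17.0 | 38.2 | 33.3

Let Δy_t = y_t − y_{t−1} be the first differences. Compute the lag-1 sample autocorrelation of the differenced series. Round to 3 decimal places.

-0.491

First differences Δy: -2.3, -20.9, 25.0, 3.8, -30.0, 17.2, 3.8, -20.3, 21.2, -4.9
Mean of differences = -0.7400
Numerator Σ(Δy_t−Δȳ)(Δy_{t+1}−Δȳ) = -1556.1456
Denominator Σ(Δy_t−Δȳ)² = 3171.8840
r_1(Δy) = -1556.1456 / 3171.8840 = -0.491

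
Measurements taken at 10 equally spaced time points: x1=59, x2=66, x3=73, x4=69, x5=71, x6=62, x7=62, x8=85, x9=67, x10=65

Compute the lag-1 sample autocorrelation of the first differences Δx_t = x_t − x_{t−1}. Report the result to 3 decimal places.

First differences Δx: 7, 7, -4, 2, -9, 0, 23, -18, -2
Mean of differences = 0.6667
Numerator Σ(Δx_t−Δx̄)(Δx_{t+1}−Δx̄) = -384.1111
Denominator Σ(Δx_t−Δx̄)² = 1052.0000
r_1(Δx) = -384.1111 / 1052.0000 = -0.365

-0.365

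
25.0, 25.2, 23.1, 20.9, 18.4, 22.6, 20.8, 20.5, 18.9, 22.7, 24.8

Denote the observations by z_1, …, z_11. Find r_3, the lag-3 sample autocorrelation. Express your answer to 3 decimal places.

Mean z̄ = (25.0 + 25.2 + 23.1 + 20.9 + 18.4 + 22.6 + 20.8 + 20.5 + 18.9 + 22.7 + 24.8)/11 = 22.0818
Numerator Σ_{t=1}^{8}(z_t−z̄)(z_{t+3}−z̄) = -13.8037
Denominator Σ(z_t−z̄)² = 56.5364
r_3 = -13.8037 / 56.5364 = -0.244

-0.244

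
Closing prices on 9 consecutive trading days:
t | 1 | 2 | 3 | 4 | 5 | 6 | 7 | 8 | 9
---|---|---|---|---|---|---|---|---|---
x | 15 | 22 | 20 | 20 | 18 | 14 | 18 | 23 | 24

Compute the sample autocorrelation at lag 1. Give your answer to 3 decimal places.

Mean x̄ = (15 + 22 + 20 + 20 + 18 + 14 + 18 + 23 + 24)/9 = 19.3333
Numerator Σ_{t=1}^{8}(x_t−x̄)(x_{t+1}−x̄) = 16.2222
Denominator Σ(x_t−x̄)² = 94.0000
r_1 = 16.2222 / 94.0000 = 0.173

0.173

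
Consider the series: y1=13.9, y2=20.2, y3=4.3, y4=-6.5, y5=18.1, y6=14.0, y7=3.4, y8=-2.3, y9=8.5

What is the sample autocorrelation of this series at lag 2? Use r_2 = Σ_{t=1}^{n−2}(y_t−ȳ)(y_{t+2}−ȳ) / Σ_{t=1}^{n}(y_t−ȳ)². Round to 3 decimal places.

Mean ȳ = (13.9 + 20.2 + 4.3 − 6.5 + 18.1 + 14.0 + 3.4 − 2.3 + 8.5)/9 = 8.1778
Σ(y_t−ȳ)(y_{t+2}−ȳ) = (-22.1895) + (-176.4595) + (-38.4762) + (-85.4573) + (-47.4062) + (-61.0040) + (-1.5395) = -432.5321
Denominator Σ(y_t−ȳ)² = 672.8156
r_2 = -432.5321 / 672.8156 = -0.643

-0.643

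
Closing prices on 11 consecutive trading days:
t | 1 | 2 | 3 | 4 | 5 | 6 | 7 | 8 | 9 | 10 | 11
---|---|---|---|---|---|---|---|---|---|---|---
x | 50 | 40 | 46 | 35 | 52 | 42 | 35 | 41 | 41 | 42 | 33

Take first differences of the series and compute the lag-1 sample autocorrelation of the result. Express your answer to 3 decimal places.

First differences Δx: -10, 6, -11, 17, -10, -7, 6, 0, 1, -9
Mean of differences = -1.7000
Numerator Σ(Δx_t−Δx̄)(Δx_{t+1}−Δx̄) = -463.4900
Denominator Σ(Δx_t−Δx̄)² = 784.1000
r_1(Δx) = -463.4900 / 784.1000 = -0.591

-0.591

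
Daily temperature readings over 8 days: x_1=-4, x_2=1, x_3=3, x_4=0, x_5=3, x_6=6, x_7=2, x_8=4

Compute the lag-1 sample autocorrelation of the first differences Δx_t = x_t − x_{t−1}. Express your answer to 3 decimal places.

-0.276

First differences Δx: 5, 2, -3, 3, 3, -4, 2
Mean of differences = 1.1429
Numerator Σ(Δx_t−Δx̄)(Δx_{t+1}−Δx̄) = -18.4490
Denominator Σ(Δx_t−Δx̄)² = 66.8571
r_1(Δx) = -18.4490 / 66.8571 = -0.276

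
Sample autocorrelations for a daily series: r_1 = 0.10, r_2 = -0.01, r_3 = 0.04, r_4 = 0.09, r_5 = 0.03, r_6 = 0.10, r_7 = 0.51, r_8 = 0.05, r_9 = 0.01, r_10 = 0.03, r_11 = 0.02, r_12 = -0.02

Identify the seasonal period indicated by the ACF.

The largest autocorrelation is r_7 = 0.51; the remaining lags stay at or below 0.10.
The dominant spike at lag 7 indicates a seasonal period of 7.

7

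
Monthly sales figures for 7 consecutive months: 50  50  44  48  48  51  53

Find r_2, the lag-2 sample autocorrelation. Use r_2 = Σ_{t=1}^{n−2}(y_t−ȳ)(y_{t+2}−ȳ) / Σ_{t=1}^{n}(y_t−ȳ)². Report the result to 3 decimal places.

Mean ȳ = (50 + 50 + 44 + 48 + 48 + 51 + 53)/7 = 49.1429
Deviations from mean: 0.8571, 0.8571, -5.1429, -1.1429, -1.1429, 1.8571, 3.8571
Σ(y_t−ȳ)(y_{t+2}−ȳ) = (-4.4082) + (-0.9796) + (5.8776) + (-2.1224) + (-4.4082) = -6.0408
Denominator Σ(y_t−ȳ)² = 48.8571
r_2 = -6.0408 / 48.8571 = -0.124

-0.124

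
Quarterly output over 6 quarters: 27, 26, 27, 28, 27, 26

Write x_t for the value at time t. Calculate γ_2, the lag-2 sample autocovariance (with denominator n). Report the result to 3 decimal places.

Mean x̄ = (27 + 26 + 27 + 28 + 27 + 26)/6 = 26.8333
Deviations: 0.1667, -0.8333, 0.1667, 1.1667, 0.1667, -0.8333
Σ_{t=1}^{4}(x_t−x̄)(x_{t+2}−x̄) = -1.8889
γ_2 = -1.8889 / 6 = -0.315

-0.315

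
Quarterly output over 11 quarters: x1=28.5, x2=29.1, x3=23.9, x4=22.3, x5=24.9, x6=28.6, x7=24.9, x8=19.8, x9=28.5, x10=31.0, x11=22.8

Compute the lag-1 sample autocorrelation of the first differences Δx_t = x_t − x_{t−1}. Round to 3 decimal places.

First differences Δx: 0.6, -5.2, -1.6, 2.6, 3.7, -3.7, -5.1, 8.7, 2.5, -8.2
Mean of differences = -0.5700
Numerator Σ(Δx_t−Δx̄)(Δx_{t+1}−Δx̄) = -26.5219
Denominator Σ(Δx_t−Δx̄)² = 236.0410
r_1(Δx) = -26.5219 / 236.0410 = -0.112

-0.112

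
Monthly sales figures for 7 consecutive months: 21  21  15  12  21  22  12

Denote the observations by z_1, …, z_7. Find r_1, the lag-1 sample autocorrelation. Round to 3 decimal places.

-0.096

Mean z̄ = (21 + 21 + 15 + 12 + 21 + 22 + 12)/7 = 17.7143
Deviations from mean: 3.2857, 3.2857, -2.7143, -5.7143, 3.2857, 4.2857, -5.7143
Numerator Σ_{t=1}^{6}(z_t−z̄)(z_{t+1}−z̄) = -11.7959
Denominator Σ(z_t−z̄)² = 123.4286
r_1 = -11.7959 / 123.4286 = -0.096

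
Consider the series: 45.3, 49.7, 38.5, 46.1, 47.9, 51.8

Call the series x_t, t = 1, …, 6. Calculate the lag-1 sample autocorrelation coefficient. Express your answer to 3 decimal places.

Mean x̄ = (45.3 + 49.7 + 38.5 + 46.1 + 47.9 + 51.8)/6 = 46.5500
Deviations from mean: -1.2500, 3.1500, -8.0500, -0.4500, 1.3500, 5.2500
Σ(x_t−x̄)(x_{t+1}−x̄) = (-3.9375) + (-25.3575) + (3.6225) + (-0.6075) + (7.0875) = -19.1925
Denominator Σ(x_t−x̄)² = 105.8750
r_1 = -19.1925 / 105.8750 = -0.181

-0.181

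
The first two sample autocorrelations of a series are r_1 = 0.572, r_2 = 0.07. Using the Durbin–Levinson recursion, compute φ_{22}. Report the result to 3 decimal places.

φ_{22} = (r_2 − r_1²) / (1 − r_1²)
r_1² = (0.572)² = 0.327184
Numerator = 0.07 − 0.3272 = -0.2572; denominator = 1 − 0.3272 = 0.6728
φ_{22} = -0.2572 / 0.6728 = -0.382

-0.382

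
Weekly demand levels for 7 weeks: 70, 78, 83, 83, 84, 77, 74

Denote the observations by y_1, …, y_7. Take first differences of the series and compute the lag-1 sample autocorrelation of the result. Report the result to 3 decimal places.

0.373

First differences Δy: 8, 5, 0, 1, -7, -3
Mean of differences = 0.6667
Numerator Σ(Δy_t−Δȳ)(Δy_{t+1}−Δȳ) = 54.2222
Denominator Σ(Δy_t−Δȳ)² = 145.3333
r_1(Δy) = 54.2222 / 145.3333 = 0.373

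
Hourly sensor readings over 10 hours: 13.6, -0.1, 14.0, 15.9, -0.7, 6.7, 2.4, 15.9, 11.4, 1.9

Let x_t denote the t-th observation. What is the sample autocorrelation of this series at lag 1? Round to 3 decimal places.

-0.325

Mean x̄ = (13.6 − 0.1 + 14.0 + 15.9 − 0.7 + 6.7 + 2.4 + 15.9 + 11.4 + 1.9)/10 = 8.1000
Numerator Σ_{t=1}^{9}(x_t−x̄)(x_{t+1}−x̄) = -134.9800
Denominator Σ(x_t−x̄)² = 415.2000
r_1 = -134.9800 / 415.2000 = -0.325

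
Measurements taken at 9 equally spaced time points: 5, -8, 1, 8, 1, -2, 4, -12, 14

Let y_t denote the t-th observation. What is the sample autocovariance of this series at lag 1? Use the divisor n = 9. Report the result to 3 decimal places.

Mean ȳ = (5 − 8 + 1 + 8 + 1 − 2 + 4 − 12 + 14)/9 = 1.2222
Σ_{t=1}^{8}(y_t−ȳ)(y_{t+1}−ȳ) = -249.7160
γ_1 = -249.7160 / 9 = -27.746

-27.746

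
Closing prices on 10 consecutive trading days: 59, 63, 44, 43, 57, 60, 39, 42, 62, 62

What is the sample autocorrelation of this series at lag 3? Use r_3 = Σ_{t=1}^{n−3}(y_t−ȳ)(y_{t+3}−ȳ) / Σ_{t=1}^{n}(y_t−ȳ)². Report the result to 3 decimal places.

Mean ȳ = (59 + 63 + 44 + 43 + 57 + 60 + 39 + 42 + 62 + 62)/10 = 53.1000
Σ(y_t−ȳ)(y_{t+3}−ȳ) = (-59.5900) + (38.6100) + (-62.7900) + (142.4100) + (-43.2900) + (61.4100) + (-125.4900) = -48.7300
Denominator Σ(y_t−ȳ)² = 860.9000
r_3 = -48.7300 / 860.9000 = -0.057

-0.057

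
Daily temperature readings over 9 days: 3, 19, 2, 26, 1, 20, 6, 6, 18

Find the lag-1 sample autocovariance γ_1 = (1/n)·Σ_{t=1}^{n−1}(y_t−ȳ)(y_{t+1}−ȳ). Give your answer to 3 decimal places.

-62.968

Mean ȳ = (3 + 19 + 2 + 26 + 1 + 20 + 6 + 6 + 18)/9 = 11.2222
Σ_{t=1}^{8}(y_t−ȳ)(y_{t+1}−ȳ) = -566.7160
γ_1 = -566.7160 / 9 = -62.968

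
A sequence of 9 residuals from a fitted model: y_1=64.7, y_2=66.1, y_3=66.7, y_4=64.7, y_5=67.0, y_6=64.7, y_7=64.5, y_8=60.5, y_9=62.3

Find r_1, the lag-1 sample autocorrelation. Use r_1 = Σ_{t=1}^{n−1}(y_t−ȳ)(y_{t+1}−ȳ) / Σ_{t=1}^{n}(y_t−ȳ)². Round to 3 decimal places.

Mean ȳ = (64.7 + 66.1 + 66.7 + 64.7 + 67.0 + 64.7 + 64.5 + 60.5 + 62.3)/9 = 64.5778
Numerator Σ_{t=1}^{8}(y_t−ȳ)(y_{t+1}−ȳ) = 13.8640
Denominator Σ(y_t−ȳ)² = 34.5556
r_1 = 13.8640 / 34.5556 = 0.401

0.401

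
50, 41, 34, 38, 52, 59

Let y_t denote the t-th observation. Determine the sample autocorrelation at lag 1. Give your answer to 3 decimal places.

0.352

Mean ȳ = (50 + 41 + 34 + 38 + 52 + 59)/6 = 45.6667
Deviations from mean: 4.3333, -4.6667, -11.6667, -7.6667, 6.3333, 13.3333
Σ(y_t−ȳ)(y_{t+1}−ȳ) = (-20.2222) + (54.4444) + (89.4444) + (-48.5556) + (84.4444) = 159.5556
Denominator Σ(y_t−ȳ)² = 453.3333
r_1 = 159.5556 / 453.3333 = 0.352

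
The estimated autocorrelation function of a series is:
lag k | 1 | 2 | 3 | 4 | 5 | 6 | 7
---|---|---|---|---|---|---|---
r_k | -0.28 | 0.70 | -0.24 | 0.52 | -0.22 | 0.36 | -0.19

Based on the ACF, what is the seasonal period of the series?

2

The largest autocorrelation is r_2 = 0.70, with weaker echoes at lags 4 (0.52) and 6 (0.36); the remaining lags stay at or below -0.19.
The dominant spike at lag 2 indicates a seasonal period of 2.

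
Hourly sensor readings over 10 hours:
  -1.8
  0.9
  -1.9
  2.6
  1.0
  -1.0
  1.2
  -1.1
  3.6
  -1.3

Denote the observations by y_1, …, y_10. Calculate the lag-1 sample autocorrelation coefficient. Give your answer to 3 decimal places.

Mean ȳ = (-1.8 + 0.9 − 1.9 + 2.6 + 1.0 − 1.0 + 1.2 − 1.1 + 3.6 − 1.3)/10 = 0.2200
Numerator Σ_{t=1}^{9}(y_t−ȳ)(y_{t+1}−ȳ) = -19.0444
Denominator Σ(y_t−ȳ)² = 33.2360
r_1 = -19.0444 / 33.2360 = -0.573

-0.573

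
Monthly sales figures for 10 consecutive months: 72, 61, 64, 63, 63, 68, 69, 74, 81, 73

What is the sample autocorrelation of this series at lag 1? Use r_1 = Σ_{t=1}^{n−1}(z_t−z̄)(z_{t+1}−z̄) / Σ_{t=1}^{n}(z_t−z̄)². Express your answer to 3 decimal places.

Mean z̄ = (72 + 61 + 64 + 63 + 63 + 68 + 69 + 74 + 81 + 73)/10 = 68.8000
Numerator Σ_{t=1}^{9}(z_t−z̄)(z_{t+1}−z̄) = 194.1600
Denominator Σ(z_t−z̄)² = 355.6000
r_1 = 194.1600 / 355.6000 = 0.546

0.546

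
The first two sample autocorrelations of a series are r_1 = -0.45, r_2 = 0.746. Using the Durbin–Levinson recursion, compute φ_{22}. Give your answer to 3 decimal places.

0.682

φ_{22} = (r_2 − r_1²) / (1 − r_1²)
r_1² = (-0.45)² = 0.2025
Numerator = 0.746 − 0.2025 = 0.5435; denominator = 1 − 0.2025 = 0.7975
φ_{22} = 0.5435 / 0.7975 = 0.682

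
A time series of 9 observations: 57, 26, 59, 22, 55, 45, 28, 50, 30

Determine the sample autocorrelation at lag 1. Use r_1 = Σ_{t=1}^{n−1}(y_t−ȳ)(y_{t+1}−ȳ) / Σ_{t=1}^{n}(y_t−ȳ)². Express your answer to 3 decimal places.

Mean ȳ = (57 + 26 + 59 + 22 + 55 + 45 + 28 + 50 + 30)/9 = 41.3333
Numerator Σ_{t=1}^{8}(y_t−ȳ)(y_{t+1}−ȳ) = -1329.4444
Denominator Σ(y_t−ȳ)² = 1748.0000
r_1 = -1329.4444 / 1748.0000 = -0.761

-0.761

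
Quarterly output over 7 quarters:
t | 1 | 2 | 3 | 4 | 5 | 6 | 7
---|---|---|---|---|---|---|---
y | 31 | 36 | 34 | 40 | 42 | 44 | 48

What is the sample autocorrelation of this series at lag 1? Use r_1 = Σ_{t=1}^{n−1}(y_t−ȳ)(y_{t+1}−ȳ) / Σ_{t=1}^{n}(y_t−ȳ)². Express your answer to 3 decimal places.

Mean ȳ = (31 + 36 + 34 + 40 + 42 + 44 + 48)/7 = 39.2857
Σ(y_t−ȳ)(y_{t+1}−ȳ) = (27.2245) + (17.3673) + (-3.7755) + (1.9388) + (12.7959) + (41.0816) = 96.6327
Denominator Σ(y_t−ȳ)² = 213.4286
r_1 = 96.6327 / 213.4286 = 0.453

0.453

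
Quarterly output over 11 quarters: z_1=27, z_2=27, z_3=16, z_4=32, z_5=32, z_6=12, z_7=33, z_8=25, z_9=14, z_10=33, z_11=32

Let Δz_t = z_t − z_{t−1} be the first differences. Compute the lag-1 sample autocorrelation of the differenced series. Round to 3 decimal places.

First differences Δz: 0, -11, 16, 0, -20, 21, -8, -11, 19, -1
Mean of differences = 0.5000
Numerator Σ(Δz_t−Δz̄)(Δz_{t+1}−Δz̄) = -907.2500
Denominator Σ(Δz_t−Δz̄)² = 1762.5000
r_1(Δz) = -907.2500 / 1762.5000 = -0.515

-0.515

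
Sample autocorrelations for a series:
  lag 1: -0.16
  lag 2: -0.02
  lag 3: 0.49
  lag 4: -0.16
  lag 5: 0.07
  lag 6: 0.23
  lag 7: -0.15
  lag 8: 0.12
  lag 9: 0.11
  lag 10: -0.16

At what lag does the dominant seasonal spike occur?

3

The largest autocorrelation is r_3 = 0.49, with a weaker echo at lag 6 (0.23); the remaining lags stay at or below 0.12.
The dominant spike at lag 3 indicates a seasonal period of 3.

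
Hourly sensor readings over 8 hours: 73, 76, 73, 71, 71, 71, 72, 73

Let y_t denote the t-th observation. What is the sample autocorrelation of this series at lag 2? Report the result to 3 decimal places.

Mean ȳ = (73 + 76 + 73 + 71 + 71 + 71 + 72 + 73)/8 = 72.5000
Deviations from mean: 0.5000, 3.5000, 0.5000, -1.5000, -1.5000, -1.5000, -0.5000, 0.5000
Σ(y_t−ȳ)(y_{t+2}−ȳ) = (0.2500) + (-5.2500) + (-0.7500) + (2.2500) + (0.7500) + (-0.7500) = -3.5000
Denominator Σ(y_t−ȳ)² = 20.0000
r_2 = -3.5000 / 20.0000 = -0.175

-0.175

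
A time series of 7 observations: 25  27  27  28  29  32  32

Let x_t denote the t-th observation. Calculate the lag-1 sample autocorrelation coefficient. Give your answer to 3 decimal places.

Mean x̄ = (25 + 27 + 27 + 28 + 29 + 32 + 32)/7 = 28.5714
Σ(x_t−x̄)(x_{t+1}−x̄) = (5.6122) + (2.4694) + (0.8980) + (-0.2449) + (1.4694) + (11.7551) = 21.9592
Denominator Σ(x_t−x̄)² = 41.7143
r_1 = 21.9592 / 41.7143 = 0.526

0.526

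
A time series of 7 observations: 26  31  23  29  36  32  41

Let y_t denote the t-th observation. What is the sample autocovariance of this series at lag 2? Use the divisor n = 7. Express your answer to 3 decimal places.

Mean ȳ = (26 + 31 + 23 + 29 + 36 + 32 + 41)/7 = 31.1429
Deviations: -5.1429, -0.1429, -8.1429, -2.1429, 4.8571, 0.8571, 9.8571
Σ_{t=1}^{5}(y_t−ȳ)(y_{t+2}−ȳ) = 48.6735
γ_2 = 48.6735 / 7 = 6.953

6.953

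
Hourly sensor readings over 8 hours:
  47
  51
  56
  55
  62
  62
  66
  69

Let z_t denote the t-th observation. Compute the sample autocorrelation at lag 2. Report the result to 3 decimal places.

0.244

Mean z̄ = (47 + 51 + 56 + 55 + 62 + 62 + 66 + 69)/8 = 58.5000
Deviations from mean: -11.5000, -7.5000, -2.5000, -3.5000, 3.5000, 3.5000, 7.5000, 10.5000
Numerator Σ_{t=1}^{6}(z_t−z̄)(z_{t+2}−z̄) = 97.0000
Denominator Σ(z_t−z̄)² = 398.0000
r_2 = 97.0000 / 398.0000 = 0.244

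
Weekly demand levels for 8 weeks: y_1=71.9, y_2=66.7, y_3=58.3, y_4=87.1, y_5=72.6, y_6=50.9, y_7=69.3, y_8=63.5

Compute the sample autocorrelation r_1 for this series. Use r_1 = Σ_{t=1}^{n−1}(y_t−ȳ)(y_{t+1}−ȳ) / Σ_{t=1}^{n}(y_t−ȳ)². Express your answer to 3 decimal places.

Mean ȳ = (71.9 + 66.7 + 58.3 + 87.1 + 72.6 + 50.9 + 69.3 + 63.5)/8 = 67.5375
Deviations from mean: 4.3625, -0.8375, -9.2375, 19.5625, 5.0625, -16.6375, 1.7625, -4.0375
Σ(y_t−ȳ)(y_{t+1}−ȳ) = (-3.6536) + (7.7364) + (-180.7086) + (99.0352) + (-84.2273) + (-29.3236) + (-7.1161) = -198.2577
Denominator Σ(y_t−ȳ)² = 809.5988
r_1 = -198.2577 / 809.5988 = -0.245

-0.245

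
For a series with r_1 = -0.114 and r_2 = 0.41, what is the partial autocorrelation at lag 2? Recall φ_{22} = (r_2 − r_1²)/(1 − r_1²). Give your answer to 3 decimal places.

0.402

φ_{22} = (r_2 − r_1²) / (1 − r_1²)
r_1² = (-0.114)² = 0.012996
Numerator = 0.41 − 0.0130 = 0.3970; denominator = 1 − 0.0130 = 0.9870
φ_{22} = 0.3970 / 0.9870 = 0.402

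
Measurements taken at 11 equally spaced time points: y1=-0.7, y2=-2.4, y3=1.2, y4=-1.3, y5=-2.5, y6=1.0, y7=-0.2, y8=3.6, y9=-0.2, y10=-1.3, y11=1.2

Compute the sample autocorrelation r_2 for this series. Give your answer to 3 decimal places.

Mean ȳ = (-0.7 − 2.4 + 1.2 − 1.3 − 2.5 + 1.0 − 0.2 + 3.6 − 0.2 − 1.3 + 1.2)/11 = -0.1455
Numerator Σ_{t=1}^{9}(y_t−ȳ)(y_{t+2}−ȳ) = -2.6096
Denominator Σ(y_t−ȳ)² = 32.5673
r_2 = -2.6096 / 32.5673 = -0.080

-0.080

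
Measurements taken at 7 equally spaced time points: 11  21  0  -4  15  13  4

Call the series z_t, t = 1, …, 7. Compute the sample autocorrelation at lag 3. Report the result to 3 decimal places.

0.145

Mean z̄ = (11 + 21 + 0 − 4 + 15 + 13 + 4)/7 = 8.5714
Deviations from mean: 2.4286, 12.4286, -8.5714, -12.5714, 6.4286, 4.4286, -4.5714
Numerator Σ_{t=1}^{4}(z_t−z̄)(z_{t+3}−z̄) = 68.8776
Denominator Σ(z_t−z̄)² = 473.7143
r_3 = 68.8776 / 473.7143 = 0.145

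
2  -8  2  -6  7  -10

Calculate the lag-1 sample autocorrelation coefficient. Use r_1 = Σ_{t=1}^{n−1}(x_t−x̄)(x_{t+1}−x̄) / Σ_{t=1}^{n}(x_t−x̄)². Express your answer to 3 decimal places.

Mean x̄ = (2 − 8 + 2 − 6 + 7 − 10)/6 = -2.1667
Deviations from mean: 4.1667, -5.8333, 4.1667, -3.8333, 9.1667, -7.8333
Numerator Σ_{t=1}^{5}(x_t−x̄)(x_{t+1}−x̄) = -171.5278
Denominator Σ(x_t−x̄)² = 228.8333
r_1 = -171.5278 / 228.8333 = -0.750

-0.750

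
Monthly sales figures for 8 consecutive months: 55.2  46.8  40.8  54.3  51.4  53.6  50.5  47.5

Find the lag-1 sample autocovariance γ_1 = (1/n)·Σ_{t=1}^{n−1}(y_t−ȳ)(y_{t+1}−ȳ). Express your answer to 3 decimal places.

Mean ȳ = (55.2 + 46.8 + 40.8 + 54.3 + 51.4 + 53.6 + 50.5 + 47.5)/8 = 50.0125
Deviations: 5.1875, -3.2125, -9.2125, 4.2875, 1.3875, 3.5875, 0.4875, -2.5125
Σ_{t=1}^{7}(y_t−ȳ)(y_{t+1}−ȳ) = -15.1177
γ_1 = -15.1177 / 8 = -1.890

-1.890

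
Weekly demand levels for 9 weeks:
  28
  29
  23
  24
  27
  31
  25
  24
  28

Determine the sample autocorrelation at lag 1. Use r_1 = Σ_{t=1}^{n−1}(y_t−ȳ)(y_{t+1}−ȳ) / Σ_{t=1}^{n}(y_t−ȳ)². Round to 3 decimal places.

Mean ȳ = (28 + 29 + 23 + 24 + 27 + 31 + 25 + 24 + 28)/9 = 26.5556
Numerator Σ_{t=1}^{8}(y_t−ȳ)(y_{t+1}−ȳ) = -1.8642
Denominator Σ(y_t−ȳ)² = 58.2222
r_1 = -1.8642 / 58.2222 = -0.032

-0.032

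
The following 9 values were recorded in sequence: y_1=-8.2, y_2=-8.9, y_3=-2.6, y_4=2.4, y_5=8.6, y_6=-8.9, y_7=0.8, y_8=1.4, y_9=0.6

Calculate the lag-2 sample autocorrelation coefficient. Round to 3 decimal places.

Mean ȳ = (-8.2 − 8.9 − 2.6 + 2.4 + 8.6 − 8.9 + 0.8 + 1.4 + 0.6)/9 = -1.6444
Numerator Σ_{t=1}^{7}(y_t−ȳ)(y_{t+2}−ȳ) = -53.7751
Denominator Σ(y_t−ȳ)² = 290.7622
r_2 = -53.7751 / 290.7622 = -0.185

-0.185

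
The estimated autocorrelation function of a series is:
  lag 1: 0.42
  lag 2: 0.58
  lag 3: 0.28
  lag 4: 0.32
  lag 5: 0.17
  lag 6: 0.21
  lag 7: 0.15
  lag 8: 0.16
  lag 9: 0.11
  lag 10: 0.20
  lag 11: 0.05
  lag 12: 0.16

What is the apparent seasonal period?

The largest autocorrelation is r_2 = 0.58; the remaining lags stay at or below 0.42.
The dominant spike at lag 2 indicates a seasonal period of 2.

2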